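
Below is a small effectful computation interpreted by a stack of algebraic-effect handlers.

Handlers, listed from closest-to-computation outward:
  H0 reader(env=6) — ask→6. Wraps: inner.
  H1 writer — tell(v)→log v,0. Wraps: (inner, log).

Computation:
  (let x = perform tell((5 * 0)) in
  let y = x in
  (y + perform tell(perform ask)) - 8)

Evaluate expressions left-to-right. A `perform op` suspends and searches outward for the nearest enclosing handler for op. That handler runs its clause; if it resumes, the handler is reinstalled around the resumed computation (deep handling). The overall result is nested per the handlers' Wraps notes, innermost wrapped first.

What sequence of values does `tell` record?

Answer: (0, 6)

Working:
tell(0) @ H1 ⇒ log+=0
ask @ H0 ⇒ 6
tell(6) @ H1 ⇒ log+=6
H0 returns -8
H1 returns (-8, (0, 6))
= (-8, (0, 6))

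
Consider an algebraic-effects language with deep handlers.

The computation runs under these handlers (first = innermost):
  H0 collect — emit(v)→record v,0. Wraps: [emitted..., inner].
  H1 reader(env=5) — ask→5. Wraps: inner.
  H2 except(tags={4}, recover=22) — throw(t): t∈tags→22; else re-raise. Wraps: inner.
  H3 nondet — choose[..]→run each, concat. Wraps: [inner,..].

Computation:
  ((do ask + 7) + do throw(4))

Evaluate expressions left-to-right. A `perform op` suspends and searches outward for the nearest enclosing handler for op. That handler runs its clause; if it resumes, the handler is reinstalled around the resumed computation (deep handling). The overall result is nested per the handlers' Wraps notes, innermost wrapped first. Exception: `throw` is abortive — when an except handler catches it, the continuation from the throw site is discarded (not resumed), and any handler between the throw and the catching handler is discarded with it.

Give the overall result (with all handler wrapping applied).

Answer: [22]

Evaluation trace:
ask @ H1 ⇒ 5
throw(4) @ H2 caught ⇒ 22
H3 returns [22]
= [22]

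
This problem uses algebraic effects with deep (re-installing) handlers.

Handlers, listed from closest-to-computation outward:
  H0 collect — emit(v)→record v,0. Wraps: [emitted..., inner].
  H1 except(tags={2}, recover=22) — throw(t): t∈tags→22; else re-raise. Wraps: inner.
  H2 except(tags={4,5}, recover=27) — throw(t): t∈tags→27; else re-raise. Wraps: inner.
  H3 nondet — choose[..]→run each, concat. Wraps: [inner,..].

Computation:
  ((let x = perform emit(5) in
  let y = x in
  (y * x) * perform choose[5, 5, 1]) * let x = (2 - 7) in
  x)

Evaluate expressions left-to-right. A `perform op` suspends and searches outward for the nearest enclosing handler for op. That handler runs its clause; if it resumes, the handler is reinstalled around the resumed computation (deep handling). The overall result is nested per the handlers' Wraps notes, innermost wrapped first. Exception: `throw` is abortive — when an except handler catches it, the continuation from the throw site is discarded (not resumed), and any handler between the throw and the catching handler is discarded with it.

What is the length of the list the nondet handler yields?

Working:
emit(5) @ H0 ⇒ out+=5
choose[5, 5, 1] @ H3
  branch[0] choose=5:
    H0 returns [5, 0]
    H1 returns [5, 0]
    H2 returns [5, 0]
    H3 returns [[5, 0]]
  branch[1] choose=5:
    H0 returns [5, 0]
    H1 returns [5, 0]
    H2 returns [5, 0]
    H3 returns [[5, 0]]
  branch[2] choose=1:
    H0 returns [5, 0]
    H1 returns [5, 0]
    H2 returns [5, 0]
    H3 returns [[5, 0]]
= [[5, 0], [5, 0], [5, 0]]

Answer: 3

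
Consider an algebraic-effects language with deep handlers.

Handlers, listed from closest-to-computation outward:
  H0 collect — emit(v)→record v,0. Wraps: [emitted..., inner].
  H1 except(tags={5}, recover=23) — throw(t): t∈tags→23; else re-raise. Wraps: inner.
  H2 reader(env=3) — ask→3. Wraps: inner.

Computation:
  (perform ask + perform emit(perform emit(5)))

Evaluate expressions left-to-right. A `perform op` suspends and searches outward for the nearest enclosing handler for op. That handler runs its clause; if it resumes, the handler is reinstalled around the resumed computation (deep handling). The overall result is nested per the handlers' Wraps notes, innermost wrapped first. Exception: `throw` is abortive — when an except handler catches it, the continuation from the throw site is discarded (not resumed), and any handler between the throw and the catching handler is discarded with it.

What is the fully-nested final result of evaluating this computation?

Answer: [5, 0, 3]

Step-by-step:
ask @ H2 ⇒ 3
emit(5) @ H0 ⇒ out+=5
emit(0) @ H0 ⇒ out+=0
H0 returns [5, 0, 3]
H1 returns [5, 0, 3]
H2 returns [5, 0, 3]
= [5, 0, 3]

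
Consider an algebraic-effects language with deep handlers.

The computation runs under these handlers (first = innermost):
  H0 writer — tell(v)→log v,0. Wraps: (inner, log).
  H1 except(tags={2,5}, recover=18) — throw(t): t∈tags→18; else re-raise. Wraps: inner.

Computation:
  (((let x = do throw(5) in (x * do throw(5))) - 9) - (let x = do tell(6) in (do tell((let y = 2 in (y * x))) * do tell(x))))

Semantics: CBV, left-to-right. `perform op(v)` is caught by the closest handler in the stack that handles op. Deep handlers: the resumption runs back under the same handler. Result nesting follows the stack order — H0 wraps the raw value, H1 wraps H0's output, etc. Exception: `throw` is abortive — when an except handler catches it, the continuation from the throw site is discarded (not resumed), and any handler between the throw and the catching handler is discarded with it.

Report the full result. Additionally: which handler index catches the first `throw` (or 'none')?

Working:
throw(5) @ H1 caught ⇒ 18
= 18

Answer: 18 ; first throw caught by: H1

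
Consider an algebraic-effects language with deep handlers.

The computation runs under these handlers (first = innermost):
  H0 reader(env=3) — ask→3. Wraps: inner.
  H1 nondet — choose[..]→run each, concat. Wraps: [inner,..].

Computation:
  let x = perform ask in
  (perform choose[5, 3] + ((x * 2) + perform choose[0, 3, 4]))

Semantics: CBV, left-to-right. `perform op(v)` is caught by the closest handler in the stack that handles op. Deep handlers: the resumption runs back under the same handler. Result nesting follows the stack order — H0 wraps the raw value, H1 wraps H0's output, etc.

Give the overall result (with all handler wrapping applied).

Working:
ask @ H0 ⇒ 3
choose[5, 3] @ H1
  branch[0] choose=5:
    choose[0, 3, 4] @ H1
      branch[0] choose=0:
        H0 returns 11
        H1 returns [11]
      branch[1] choose=3:
        H0 returns 14
        H1 returns [14]
      branch[2] choose=4:
        H0 returns 15
        H1 returns [15]
  branch[1] choose=3:
    choose[0, 3, 4] @ H1
      branch[0] choose=0:
        H0 returns 9
        H1 returns [9]
      branch[1] choose=3:
        H0 returns 12
        H1 returns [12]
      branch[2] choose=4:
        H0 returns 13
        H1 returns [13]
= [11, 14, 15, 9, 12, 13]

Answer: [11, 14, 15, 9, 12, 13]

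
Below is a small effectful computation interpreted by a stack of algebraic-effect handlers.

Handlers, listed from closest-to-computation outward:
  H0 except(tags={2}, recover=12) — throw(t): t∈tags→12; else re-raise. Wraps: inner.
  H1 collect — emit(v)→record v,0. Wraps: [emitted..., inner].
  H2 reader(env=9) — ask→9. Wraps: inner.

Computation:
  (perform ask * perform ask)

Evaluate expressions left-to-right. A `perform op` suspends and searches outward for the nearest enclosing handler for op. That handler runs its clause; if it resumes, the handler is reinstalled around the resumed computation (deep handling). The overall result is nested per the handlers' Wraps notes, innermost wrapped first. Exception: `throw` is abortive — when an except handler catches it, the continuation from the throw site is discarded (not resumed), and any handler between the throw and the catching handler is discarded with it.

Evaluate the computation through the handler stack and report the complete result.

Answer: [81]

Evaluation trace:
ask @ H2 ⇒ 9
ask @ H2 ⇒ 9
H0 returns 81
H1 returns [81]
H2 returns [81]
= [81]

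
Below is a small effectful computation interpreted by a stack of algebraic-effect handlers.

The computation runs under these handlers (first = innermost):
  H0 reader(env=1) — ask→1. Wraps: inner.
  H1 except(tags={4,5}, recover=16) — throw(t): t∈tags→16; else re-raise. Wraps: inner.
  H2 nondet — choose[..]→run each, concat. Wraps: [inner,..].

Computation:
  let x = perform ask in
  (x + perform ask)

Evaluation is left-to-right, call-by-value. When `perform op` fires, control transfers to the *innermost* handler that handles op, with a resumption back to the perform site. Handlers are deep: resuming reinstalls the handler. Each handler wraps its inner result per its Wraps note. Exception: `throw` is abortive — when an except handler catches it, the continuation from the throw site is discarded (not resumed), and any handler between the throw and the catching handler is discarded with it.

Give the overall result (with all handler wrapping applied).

Evaluation trace:
ask @ H0 ⇒ 1
ask @ H0 ⇒ 1
H0 returns 2
H1 returns 2
H2 returns [2]
= [2]

Answer: [2]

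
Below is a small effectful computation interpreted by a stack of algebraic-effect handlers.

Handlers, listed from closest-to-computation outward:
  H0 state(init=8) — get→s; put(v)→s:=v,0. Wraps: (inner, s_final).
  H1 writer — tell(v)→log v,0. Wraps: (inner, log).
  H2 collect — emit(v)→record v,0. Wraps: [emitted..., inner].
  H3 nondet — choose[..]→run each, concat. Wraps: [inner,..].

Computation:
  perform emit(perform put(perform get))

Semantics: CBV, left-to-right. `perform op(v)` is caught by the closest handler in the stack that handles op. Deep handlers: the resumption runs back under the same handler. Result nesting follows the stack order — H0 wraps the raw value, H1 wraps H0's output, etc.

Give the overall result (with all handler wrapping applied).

Answer: [[0, ((0, 8), ())]]

Evaluation trace:
get @ H0 ⇒ 8
put(8) @ H0 ⇒ s:=8
emit(0) @ H2 ⇒ out+=0
H0 returns (0, 8)
H1 returns ((0, 8), ())
H2 returns [0, ((0, 8), ())]
H3 returns [[0, ((0, 8), ())]]
= [[0, ((0, 8), ())]]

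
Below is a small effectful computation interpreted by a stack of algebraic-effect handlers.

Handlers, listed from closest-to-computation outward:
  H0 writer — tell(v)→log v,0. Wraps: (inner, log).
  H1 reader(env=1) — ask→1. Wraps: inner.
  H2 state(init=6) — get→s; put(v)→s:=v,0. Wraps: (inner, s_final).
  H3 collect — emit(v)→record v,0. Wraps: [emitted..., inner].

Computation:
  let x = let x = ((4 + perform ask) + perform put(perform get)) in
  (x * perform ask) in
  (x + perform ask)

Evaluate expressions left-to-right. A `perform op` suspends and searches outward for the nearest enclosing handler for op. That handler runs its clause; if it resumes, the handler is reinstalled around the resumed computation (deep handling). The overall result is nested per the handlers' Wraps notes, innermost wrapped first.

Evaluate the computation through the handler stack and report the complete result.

Step-by-step:
ask @ H1 ⇒ 1
get @ H2 ⇒ 6
put(6) @ H2 ⇒ s:=6
ask @ H1 ⇒ 1
ask @ H1 ⇒ 1
H0 returns (6, ())
H1 returns (6, ())
H2 returns ((6, ()), 6)
H3 returns [((6, ()), 6)]
= [((6, ()), 6)]

Answer: [((6, ()), 6)]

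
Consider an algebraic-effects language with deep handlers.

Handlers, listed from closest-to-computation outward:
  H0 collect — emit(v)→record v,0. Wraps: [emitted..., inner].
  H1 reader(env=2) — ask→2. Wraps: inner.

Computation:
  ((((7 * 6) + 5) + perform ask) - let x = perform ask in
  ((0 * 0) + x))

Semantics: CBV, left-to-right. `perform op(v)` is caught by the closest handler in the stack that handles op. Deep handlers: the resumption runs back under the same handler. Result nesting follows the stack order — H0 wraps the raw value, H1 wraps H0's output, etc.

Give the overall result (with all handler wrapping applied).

Step-by-step:
ask @ H1 ⇒ 2
ask @ H1 ⇒ 2
H0 returns [47]
H1 returns [47]
= [47]

Answer: [47]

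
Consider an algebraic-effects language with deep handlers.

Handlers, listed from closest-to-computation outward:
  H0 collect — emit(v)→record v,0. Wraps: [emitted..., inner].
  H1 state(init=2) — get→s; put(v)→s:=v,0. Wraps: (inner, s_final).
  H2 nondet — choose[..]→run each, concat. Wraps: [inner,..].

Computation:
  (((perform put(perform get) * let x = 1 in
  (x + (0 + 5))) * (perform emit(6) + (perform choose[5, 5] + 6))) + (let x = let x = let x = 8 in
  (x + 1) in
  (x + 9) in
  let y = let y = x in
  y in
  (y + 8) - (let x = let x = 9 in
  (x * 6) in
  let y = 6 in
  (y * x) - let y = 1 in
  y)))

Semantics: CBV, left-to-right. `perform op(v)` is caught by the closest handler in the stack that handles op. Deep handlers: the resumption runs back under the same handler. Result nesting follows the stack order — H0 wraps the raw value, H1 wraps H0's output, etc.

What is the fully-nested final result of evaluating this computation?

Evaluation trace:
get @ H1 ⇒ 2
put(2) @ H1 ⇒ s:=2
emit(6) @ H0 ⇒ out+=6
choose[5, 5] @ H2
  branch[0] choose=5:
    H0 returns [6, -297]
    H1 returns ([6, -297], 2)
    H2 returns [([6, -297], 2)]
  branch[1] choose=5:
    H0 returns [6, -297]
    H1 returns ([6, -297], 2)
    H2 returns [([6, -297], 2)]
= [([6, -297], 2), ([6, -297], 2)]

Answer: [([6, -297], 2), ([6, -297], 2)]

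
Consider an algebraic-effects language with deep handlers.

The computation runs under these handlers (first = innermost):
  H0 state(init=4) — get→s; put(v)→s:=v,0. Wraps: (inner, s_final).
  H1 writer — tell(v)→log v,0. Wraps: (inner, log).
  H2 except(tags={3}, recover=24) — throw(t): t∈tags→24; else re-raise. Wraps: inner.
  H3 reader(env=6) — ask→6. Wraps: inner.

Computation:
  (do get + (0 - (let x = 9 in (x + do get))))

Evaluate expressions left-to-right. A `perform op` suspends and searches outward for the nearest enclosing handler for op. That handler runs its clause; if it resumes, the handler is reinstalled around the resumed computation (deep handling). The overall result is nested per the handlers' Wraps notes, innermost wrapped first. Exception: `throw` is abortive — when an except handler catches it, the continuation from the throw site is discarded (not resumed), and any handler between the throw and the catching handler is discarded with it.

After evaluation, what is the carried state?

Evaluation trace:
get @ H0 ⇒ 4
get @ H0 ⇒ 4
H0 returns (-9, 4)
H1 returns ((-9, 4), ())
H2 returns ((-9, 4), ())
H3 returns ((-9, 4), ())
= ((-9, 4), ())

Answer: 4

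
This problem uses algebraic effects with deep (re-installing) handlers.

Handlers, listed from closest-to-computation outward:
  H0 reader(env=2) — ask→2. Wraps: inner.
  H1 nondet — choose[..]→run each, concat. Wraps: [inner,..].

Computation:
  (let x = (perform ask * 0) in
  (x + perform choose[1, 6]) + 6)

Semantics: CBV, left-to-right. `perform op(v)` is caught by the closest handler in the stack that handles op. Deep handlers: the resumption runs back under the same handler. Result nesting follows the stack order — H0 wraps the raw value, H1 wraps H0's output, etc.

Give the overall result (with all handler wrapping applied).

Evaluation trace:
ask @ H0 ⇒ 2
choose[1, 6] @ H1
  branch[0] choose=1:
    H0 returns 7
    H1 returns [7]
  branch[1] choose=6:
    H0 returns 12
    H1 returns [12]
= [7, 12]

Answer: [7, 12]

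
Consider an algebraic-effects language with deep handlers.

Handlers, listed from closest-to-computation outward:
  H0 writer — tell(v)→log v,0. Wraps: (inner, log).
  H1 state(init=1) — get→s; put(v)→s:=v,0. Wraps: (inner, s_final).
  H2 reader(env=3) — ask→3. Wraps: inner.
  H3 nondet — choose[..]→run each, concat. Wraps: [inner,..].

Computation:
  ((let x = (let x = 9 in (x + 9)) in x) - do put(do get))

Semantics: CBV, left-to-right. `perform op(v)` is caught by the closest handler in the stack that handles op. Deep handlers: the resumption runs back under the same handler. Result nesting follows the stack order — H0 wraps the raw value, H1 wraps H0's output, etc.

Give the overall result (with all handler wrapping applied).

Step-by-step:
get @ H1 ⇒ 1
put(1) @ H1 ⇒ s:=1
H0 returns (18, ())
H1 returns ((18, ()), 1)
H2 returns ((18, ()), 1)
H3 returns [((18, ()), 1)]
= [((18, ()), 1)]

Answer: [((18, ()), 1)]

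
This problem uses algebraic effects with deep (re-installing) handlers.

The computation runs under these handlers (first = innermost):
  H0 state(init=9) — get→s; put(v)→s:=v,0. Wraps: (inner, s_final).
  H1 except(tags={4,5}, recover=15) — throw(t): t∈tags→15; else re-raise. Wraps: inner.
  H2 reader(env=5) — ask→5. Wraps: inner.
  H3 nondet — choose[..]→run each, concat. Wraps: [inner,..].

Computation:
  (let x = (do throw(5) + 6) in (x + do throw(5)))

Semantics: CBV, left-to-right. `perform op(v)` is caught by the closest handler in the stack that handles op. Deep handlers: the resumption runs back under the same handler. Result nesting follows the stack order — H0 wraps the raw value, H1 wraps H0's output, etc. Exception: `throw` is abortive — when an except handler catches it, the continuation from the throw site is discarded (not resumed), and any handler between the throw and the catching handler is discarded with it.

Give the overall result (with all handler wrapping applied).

Answer: [15]

Step-by-step:
throw(5) @ H1 caught ⇒ 15
H2 returns 15
H3 returns [15]
= [15]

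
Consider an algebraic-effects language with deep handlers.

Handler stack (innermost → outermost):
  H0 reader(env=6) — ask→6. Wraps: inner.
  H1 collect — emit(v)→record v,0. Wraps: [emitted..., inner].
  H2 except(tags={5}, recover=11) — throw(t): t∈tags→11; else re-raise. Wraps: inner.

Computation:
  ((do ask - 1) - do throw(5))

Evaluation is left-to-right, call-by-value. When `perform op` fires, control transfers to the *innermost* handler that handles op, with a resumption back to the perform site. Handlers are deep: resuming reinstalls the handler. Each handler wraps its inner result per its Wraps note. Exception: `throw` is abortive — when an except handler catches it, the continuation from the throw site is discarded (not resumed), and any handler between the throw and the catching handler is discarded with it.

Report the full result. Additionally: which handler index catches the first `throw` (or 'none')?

Working:
ask @ H0 ⇒ 6
throw(5) @ H2 caught ⇒ 11
= 11

Answer: 11 ; first throw caught by: H2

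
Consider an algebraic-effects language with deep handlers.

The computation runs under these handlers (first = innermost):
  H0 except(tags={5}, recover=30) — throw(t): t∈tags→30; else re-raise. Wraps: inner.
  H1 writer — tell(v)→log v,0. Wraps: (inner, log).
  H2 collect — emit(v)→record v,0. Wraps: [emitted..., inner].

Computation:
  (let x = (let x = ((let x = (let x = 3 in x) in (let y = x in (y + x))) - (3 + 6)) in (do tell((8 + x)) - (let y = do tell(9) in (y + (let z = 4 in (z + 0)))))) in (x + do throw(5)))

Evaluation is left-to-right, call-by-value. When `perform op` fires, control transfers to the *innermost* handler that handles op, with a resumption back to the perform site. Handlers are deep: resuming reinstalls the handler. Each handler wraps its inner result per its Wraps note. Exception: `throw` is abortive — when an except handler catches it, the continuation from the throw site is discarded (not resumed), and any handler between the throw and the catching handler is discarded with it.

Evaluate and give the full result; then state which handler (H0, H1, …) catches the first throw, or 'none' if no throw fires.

Step-by-step:
tell(5) @ H1 ⇒ log+=5
tell(9) @ H1 ⇒ log+=9
throw(5) @ H0 caught ⇒ 30
H1 returns (30, (5, 9))
H2 returns [(30, (5, 9))]
= [(30, (5, 9))]

Answer: [(30, (5, 9))] ; first throw caught by: H0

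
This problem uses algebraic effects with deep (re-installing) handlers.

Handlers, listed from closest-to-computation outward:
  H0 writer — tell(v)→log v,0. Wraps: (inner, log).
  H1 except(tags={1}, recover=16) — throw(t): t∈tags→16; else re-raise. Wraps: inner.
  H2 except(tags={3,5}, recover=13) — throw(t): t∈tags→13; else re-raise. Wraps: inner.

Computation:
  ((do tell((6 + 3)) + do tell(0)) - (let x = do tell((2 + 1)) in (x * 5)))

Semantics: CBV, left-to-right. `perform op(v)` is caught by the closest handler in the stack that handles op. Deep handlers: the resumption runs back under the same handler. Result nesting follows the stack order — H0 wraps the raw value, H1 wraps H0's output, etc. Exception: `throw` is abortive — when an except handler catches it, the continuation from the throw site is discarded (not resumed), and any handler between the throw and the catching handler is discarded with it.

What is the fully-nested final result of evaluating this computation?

Working:
tell(9) @ H0 ⇒ log+=9
tell(0) @ H0 ⇒ log+=0
tell(3) @ H0 ⇒ log+=3
H0 returns (0, (9, 0, 3))
H1 returns (0, (9, 0, 3))
H2 returns (0, (9, 0, 3))
= (0, (9, 0, 3))

Answer: (0, (9, 0, 3))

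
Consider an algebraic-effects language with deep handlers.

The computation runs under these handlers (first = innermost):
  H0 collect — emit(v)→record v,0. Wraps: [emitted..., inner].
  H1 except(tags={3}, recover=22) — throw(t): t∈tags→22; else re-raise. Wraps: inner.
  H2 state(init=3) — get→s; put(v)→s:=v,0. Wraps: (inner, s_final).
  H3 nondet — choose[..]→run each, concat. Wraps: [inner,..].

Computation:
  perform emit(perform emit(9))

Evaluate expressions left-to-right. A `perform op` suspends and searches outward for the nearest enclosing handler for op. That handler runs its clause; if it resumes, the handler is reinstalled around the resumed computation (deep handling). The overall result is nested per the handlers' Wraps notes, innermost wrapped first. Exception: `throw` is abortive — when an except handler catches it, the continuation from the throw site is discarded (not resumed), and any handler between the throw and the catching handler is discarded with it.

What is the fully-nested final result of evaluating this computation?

Answer: [([9, 0, 0], 3)]

Evaluation trace:
emit(9) @ H0 ⇒ out+=9
emit(0) @ H0 ⇒ out+=0
H0 returns [9, 0, 0]
H1 returns [9, 0, 0]
H2 returns ([9, 0, 0], 3)
H3 returns [([9, 0, 0], 3)]
= [([9, 0, 0], 3)]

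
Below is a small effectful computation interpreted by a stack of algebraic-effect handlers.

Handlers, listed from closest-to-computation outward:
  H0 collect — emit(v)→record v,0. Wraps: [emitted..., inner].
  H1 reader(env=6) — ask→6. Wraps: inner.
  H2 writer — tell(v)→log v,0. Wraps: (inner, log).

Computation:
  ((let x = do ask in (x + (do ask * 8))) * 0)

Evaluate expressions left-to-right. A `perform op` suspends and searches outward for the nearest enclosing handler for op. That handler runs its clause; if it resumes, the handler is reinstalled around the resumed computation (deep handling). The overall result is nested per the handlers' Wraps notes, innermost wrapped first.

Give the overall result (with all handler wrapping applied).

Answer: ([0], ())

Working:
ask @ H1 ⇒ 6
ask @ H1 ⇒ 6
H0 returns [0]
H1 returns [0]
H2 returns ([0], ())
= ([0], ())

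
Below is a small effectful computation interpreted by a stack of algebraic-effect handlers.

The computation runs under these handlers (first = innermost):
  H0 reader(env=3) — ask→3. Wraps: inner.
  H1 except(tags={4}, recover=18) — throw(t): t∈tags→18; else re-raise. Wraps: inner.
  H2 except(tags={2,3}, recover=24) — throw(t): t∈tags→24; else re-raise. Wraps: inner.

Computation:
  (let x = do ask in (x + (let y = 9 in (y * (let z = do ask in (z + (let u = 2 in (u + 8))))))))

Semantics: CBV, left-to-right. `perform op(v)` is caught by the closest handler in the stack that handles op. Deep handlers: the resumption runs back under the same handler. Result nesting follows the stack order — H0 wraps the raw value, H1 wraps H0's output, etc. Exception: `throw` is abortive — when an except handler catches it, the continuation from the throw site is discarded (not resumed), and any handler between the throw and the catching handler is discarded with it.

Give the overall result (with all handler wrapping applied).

Answer: 120

Working:
ask @ H0 ⇒ 3
ask @ H0 ⇒ 3
H0 returns 120
H1 returns 120
H2 returns 120
= 120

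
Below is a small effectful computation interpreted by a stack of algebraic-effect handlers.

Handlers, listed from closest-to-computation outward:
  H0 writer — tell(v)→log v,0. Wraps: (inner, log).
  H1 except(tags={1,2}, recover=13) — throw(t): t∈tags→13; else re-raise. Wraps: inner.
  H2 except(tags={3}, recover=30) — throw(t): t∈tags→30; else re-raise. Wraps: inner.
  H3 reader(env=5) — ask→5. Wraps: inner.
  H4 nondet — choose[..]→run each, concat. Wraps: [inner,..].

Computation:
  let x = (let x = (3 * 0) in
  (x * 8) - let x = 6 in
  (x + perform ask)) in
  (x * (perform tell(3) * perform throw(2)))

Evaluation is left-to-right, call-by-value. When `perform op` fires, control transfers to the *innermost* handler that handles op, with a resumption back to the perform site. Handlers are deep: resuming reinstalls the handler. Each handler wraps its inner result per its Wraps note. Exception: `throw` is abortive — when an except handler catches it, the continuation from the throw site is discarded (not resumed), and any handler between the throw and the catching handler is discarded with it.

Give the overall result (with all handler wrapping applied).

Answer: [13]

Evaluation trace:
ask @ H3 ⇒ 5
tell(3) @ H0 ⇒ log+=3
throw(2) @ H1 caught ⇒ 13
H2 returns 13
H3 returns 13
H4 returns [13]
= [13]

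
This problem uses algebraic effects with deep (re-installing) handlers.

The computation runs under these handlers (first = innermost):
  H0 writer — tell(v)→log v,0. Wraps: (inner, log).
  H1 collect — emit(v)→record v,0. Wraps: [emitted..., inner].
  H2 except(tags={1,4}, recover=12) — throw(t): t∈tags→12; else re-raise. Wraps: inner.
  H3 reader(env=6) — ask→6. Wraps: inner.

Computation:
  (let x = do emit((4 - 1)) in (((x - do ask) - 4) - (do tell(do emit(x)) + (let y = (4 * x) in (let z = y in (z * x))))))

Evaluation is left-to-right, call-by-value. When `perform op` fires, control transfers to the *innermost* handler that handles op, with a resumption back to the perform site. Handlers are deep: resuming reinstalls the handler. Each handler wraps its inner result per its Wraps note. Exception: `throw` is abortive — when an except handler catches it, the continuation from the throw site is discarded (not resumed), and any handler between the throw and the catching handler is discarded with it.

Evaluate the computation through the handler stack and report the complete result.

Answer: [3, 0, (-10, (0))]

Evaluation trace:
emit(3) @ H1 ⇒ out+=3
ask @ H3 ⇒ 6
emit(0) @ H1 ⇒ out+=0
tell(0) @ H0 ⇒ log+=0
H0 returns (-10, (0))
H1 returns [3, 0, (-10, (0))]
H2 returns [3, 0, (-10, (0))]
H3 returns [3, 0, (-10, (0))]
= [3, 0, (-10, (0))]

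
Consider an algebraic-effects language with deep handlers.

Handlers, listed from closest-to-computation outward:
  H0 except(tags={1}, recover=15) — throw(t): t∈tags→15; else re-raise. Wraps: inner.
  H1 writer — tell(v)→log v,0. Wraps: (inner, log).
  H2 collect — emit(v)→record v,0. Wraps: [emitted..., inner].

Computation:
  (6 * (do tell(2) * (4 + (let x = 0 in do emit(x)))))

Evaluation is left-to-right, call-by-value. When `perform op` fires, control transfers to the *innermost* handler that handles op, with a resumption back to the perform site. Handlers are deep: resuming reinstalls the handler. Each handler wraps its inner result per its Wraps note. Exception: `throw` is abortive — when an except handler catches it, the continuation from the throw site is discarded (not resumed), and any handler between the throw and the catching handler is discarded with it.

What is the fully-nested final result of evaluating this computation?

Step-by-step:
tell(2) @ H1 ⇒ log+=2
emit(0) @ H2 ⇒ out+=0
H0 returns 0
H1 returns (0, (2))
H2 returns [0, (0, (2))]
= [0, (0, (2))]

Answer: [0, (0, (2))]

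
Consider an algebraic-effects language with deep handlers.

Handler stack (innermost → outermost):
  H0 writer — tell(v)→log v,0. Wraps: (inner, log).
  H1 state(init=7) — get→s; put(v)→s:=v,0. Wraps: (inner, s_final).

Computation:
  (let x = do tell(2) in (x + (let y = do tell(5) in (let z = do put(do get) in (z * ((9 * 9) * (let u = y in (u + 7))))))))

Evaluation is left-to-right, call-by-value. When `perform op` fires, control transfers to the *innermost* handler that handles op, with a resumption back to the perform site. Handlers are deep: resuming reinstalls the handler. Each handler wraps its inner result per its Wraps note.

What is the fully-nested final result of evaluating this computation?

Evaluation trace:
tell(2) @ H0 ⇒ log+=2
tell(5) @ H0 ⇒ log+=5
get @ H1 ⇒ 7
put(7) @ H1 ⇒ s:=7
H0 returns (0, (2, 5))
H1 returns ((0, (2, 5)), 7)
= ((0, (2, 5)), 7)

Answer: ((0, (2, 5)), 7)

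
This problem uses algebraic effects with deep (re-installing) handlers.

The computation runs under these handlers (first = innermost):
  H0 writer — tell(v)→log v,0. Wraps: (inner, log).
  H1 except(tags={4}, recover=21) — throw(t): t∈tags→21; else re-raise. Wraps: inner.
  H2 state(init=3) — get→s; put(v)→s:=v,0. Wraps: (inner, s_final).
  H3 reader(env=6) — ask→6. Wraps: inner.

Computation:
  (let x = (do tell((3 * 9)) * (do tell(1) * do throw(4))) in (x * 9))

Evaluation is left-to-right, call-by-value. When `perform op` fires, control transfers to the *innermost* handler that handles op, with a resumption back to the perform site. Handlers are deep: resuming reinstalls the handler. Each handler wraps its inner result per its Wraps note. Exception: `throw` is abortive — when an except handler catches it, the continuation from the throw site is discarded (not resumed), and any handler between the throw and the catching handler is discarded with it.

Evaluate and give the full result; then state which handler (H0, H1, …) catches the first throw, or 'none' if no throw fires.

Answer: (21, 3) ; first throw caught by: H1

Evaluation trace:
tell(27) @ H0 ⇒ log+=27
tell(1) @ H0 ⇒ log+=1
throw(4) @ H1 caught ⇒ 21
H2 returns (21, 3)
H3 returns (21, 3)
= (21, 3)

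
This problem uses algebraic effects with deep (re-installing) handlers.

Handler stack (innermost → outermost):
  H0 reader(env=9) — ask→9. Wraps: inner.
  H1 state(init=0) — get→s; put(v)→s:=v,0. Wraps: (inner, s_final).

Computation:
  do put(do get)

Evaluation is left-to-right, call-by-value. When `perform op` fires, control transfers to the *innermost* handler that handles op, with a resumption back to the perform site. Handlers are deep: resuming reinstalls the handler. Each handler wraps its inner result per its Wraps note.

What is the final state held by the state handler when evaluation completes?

Working:
get @ H1 ⇒ 0
put(0) @ H1 ⇒ s:=0
H0 returns 0
H1 returns (0, 0)
= (0, 0)

Answer: 0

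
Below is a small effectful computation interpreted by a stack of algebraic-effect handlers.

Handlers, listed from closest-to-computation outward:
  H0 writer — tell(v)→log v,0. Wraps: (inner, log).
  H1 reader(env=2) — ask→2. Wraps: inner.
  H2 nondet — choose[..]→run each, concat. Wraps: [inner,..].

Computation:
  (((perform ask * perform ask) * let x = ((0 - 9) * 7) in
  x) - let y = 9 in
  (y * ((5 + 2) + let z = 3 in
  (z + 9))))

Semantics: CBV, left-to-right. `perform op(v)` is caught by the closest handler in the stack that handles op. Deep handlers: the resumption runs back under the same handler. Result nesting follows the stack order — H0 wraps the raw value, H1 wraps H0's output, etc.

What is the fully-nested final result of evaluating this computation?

Answer: [(-423, ())]

Step-by-step:
ask @ H1 ⇒ 2
ask @ H1 ⇒ 2
H0 returns (-423, ())
H1 returns (-423, ())
H2 returns [(-423, ())]
= [(-423, ())]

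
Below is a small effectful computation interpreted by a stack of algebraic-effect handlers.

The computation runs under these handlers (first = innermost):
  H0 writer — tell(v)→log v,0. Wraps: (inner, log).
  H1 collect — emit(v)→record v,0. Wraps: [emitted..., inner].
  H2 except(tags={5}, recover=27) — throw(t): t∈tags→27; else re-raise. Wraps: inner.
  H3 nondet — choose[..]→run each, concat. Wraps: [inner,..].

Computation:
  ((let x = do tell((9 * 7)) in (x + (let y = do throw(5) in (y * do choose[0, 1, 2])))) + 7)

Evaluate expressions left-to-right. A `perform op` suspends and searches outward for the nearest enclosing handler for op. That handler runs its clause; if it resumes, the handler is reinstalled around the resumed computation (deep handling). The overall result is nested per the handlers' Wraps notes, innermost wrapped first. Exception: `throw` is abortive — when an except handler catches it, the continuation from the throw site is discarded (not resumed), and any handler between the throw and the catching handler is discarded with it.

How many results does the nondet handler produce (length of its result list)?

Step-by-step:
tell(63) @ H0 ⇒ log+=63
throw(5) @ H2 caught ⇒ 27
H3 returns [27]
= [27]

Answer: 1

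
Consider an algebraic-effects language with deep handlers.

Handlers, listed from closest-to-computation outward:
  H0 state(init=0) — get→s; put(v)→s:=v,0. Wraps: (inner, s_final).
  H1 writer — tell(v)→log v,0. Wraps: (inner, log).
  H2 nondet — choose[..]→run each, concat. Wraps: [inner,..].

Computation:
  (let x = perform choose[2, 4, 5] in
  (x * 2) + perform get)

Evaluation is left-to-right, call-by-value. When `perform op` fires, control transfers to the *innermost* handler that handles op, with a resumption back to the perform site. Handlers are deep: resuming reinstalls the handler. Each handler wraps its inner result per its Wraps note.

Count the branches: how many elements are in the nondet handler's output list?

Evaluation trace:
choose[2, 4, 5] @ H2
  branch[0] choose=2:
    get @ H0 ⇒ 0
    H0 returns (4, 0)
    H1 returns ((4, 0), ())
    H2 returns [((4, 0), ())]
  branch[1] choose=4:
    get @ H0 ⇒ 0
    H0 returns (8, 0)
    H1 returns ((8, 0), ())
    H2 returns [((8, 0), ())]
  branch[2] choose=5:
    get @ H0 ⇒ 0
    H0 returns (10, 0)
    H1 returns ((10, 0), ())
    H2 returns [((10, 0), ())]
= [((4, 0), ()), ((8, 0), ()), ((10, 0), ())]

Answer: 3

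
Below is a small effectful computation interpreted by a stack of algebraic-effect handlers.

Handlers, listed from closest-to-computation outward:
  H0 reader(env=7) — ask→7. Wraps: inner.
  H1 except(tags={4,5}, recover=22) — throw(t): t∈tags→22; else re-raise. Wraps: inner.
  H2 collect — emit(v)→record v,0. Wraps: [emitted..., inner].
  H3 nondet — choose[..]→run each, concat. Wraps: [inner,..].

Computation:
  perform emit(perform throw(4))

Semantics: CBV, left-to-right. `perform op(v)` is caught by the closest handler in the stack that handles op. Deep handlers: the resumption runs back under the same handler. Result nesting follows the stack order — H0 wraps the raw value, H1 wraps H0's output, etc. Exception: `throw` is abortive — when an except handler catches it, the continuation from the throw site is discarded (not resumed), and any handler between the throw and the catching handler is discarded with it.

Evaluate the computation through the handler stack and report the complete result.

Working:
throw(4) @ H1 caught ⇒ 22
H2 returns [22]
H3 returns [[22]]
= [[22]]

Answer: [[22]]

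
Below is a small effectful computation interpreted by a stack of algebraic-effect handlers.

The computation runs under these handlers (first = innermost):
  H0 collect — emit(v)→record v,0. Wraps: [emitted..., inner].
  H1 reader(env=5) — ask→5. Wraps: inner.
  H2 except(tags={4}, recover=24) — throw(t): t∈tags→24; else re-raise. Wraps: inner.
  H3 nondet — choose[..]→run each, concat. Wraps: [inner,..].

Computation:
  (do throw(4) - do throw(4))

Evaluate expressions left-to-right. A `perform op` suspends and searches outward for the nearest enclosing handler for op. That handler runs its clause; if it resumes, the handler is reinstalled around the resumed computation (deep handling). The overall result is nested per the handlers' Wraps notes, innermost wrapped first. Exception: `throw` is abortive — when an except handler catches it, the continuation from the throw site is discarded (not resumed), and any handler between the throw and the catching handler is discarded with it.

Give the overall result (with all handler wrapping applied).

Answer: [24]

Working:
throw(4) @ H2 caught ⇒ 24
H3 returns [24]
= [24]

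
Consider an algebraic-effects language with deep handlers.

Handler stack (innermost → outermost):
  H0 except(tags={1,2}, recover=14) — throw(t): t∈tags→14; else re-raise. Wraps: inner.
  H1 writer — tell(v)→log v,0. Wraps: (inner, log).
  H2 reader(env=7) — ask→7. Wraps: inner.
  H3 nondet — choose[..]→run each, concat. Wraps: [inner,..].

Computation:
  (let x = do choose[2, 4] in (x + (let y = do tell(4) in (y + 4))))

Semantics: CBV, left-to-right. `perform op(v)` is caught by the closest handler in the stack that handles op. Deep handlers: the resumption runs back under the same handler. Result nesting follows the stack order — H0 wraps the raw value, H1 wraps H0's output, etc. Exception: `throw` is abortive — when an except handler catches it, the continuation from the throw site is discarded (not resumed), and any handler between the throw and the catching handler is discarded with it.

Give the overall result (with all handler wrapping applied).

Answer: [(6, (4)), (8, (4))]

Evaluation trace:
choose[2, 4] @ H3
  branch[0] choose=2:
    tell(4) @ H1 ⇒ log+=4
    H0 returns 6
    H1 returns (6, (4))
    H2 returns (6, (4))
    H3 returns [(6, (4))]
  branch[1] choose=4:
    tell(4) @ H1 ⇒ log+=4
    H0 returns 8
    H1 returns (8, (4))
    H2 returns (8, (4))
    H3 returns [(8, (4))]
= [(6, (4)), (8, (4))]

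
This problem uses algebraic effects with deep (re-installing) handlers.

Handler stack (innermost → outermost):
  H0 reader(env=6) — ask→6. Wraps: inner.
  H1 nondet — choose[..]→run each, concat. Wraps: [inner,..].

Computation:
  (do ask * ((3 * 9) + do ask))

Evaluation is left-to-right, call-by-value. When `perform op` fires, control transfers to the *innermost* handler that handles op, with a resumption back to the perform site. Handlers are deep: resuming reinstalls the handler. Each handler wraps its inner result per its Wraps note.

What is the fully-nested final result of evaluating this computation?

Evaluation trace:
ask @ H0 ⇒ 6
ask @ H0 ⇒ 6
H0 returns 198
H1 returns [198]
= [198]

Answer: [198]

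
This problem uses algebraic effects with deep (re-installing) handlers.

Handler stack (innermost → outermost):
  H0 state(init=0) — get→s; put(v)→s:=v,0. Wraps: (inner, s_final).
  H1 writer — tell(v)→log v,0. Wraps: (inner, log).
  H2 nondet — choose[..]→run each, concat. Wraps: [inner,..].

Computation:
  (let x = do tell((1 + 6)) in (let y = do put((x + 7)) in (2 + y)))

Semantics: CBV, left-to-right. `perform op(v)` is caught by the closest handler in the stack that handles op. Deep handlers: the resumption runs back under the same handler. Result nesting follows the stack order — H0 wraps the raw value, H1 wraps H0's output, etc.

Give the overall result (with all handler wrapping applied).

Evaluation trace:
tell(7) @ H1 ⇒ log+=7
put(7) @ H0 ⇒ s:=7
H0 returns (2, 7)
H1 returns ((2, 7), (7))
H2 returns [((2, 7), (7))]
= [((2, 7), (7))]

Answer: [((2, 7), (7))]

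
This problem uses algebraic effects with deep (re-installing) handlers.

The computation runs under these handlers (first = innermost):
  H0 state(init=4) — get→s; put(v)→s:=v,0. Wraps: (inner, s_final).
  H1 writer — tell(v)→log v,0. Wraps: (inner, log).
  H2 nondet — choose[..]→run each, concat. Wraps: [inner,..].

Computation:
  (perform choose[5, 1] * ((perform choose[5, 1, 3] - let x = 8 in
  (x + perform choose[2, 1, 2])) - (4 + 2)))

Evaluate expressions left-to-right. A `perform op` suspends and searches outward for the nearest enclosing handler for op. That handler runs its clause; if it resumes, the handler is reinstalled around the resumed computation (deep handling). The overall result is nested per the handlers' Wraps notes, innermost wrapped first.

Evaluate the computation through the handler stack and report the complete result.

Evaluation trace:
choose[5, 1] @ H2
  branch[0] choose=5:
    choose[5, 1, 3] @ H2
      branch[0] choose=5:
        choose[2, 1, 2] @ H2
          branch[0] choose=2:
            H0 returns (-55, 4)
            H1 returns ((-55, 4), ())
            H2 returns [((-55, 4), ())]
          branch[1] choose=1:
            H0 returns (-50, 4)
            H1 returns ((-50, 4), ())
            H2 returns [((-50, 4), ())]
          branch[2] choose=2:
            H0 returns (-55, 4)
            H1 returns ((-55, 4), ())
            H2 returns [((-55, 4), ())]
      branch[1] choose=1:
        choose[2, 1, 2] @ H2
          branch[0] choose=2:
            H0 returns (-75, 4)
            H1 returns ((-75, 4), ())
            H2 returns [((-75, 4), ())]
          branch[1] choose=1:
            H0 returns (-70, 4)
            H1 returns ((-70, 4), ())
            H2 returns [((-70, 4), ())]
          branch[2] choose=2:
            H0 returns (-75, 4)
            H1 returns ((-75, 4), ())
            H2 returns [((-75, 4), ())]
      branch[2] choose=3:
        choose[2, 1, 2] @ H2
          branch[0] choose=2:
            H0 returns (-65, 4)
            H1 returns ((-65, 4), ())
            H2 returns [((-65, 4), ())]
          branch[1] choose=1:
            H0 returns (-60, 4)
            H1 returns ((-60, 4), ())
            H2 returns [((-60, 4), ())]
          branch[2] choose=2:
            H0 returns (-65, 4)
            H1 returns ((-65, 4), ())
            H2 returns [((-65, 4), ())]
  branch[1] choose=1:
    choose[5, 1, 3] @ H2
      branch[0] choose=5:
        choose[2, 1, 2] @ H2
          branch[0] choose=2:
            H0 returns (-11, 4)
            H1 returns ((-11, 4), ())
            H2 returns [((-11, 4), ())]
          branch[1] choose=1:
            H0 returns (-10, 4)
            H1 returns ((-10, 4), ())
            H2 returns [((-10, 4), ())]
          branch[2] choose=2:
            H0 returns (-11, 4)
            H1 returns ((-11, 4), ())
            H2 returns [((-11, 4), ())]
      branch[1] choose=1:
        choose[2, 1, 2] @ H2
          branch[0] choose=2:
            H0 returns (-15, 4)
            H1 returns ((-15, 4), ())
            H2 returns [((-15, 4), ())]
          branch[1] choose=1:
            H0 returns (-14, 4)
            H1 returns ((-14, 4), ())
            H2 returns [((-14, 4), ())]
          branch[2] choose=2:
            H0 returns (-15, 4)
            H1 returns ((-15, 4), ())
            H2 returns [((-15, 4), ())]
      branch[2] choose=3:
        choose[2, 1, 2] @ H2
          branch[0] choose=2:
            H0 returns (-13, 4)
            H1 returns ((-13, 4), ())
            H2 returns [((-13, 4), ())]
          branch[1] choose=1:
            H0 returns (-12, 4)
            H1 returns ((-12, 4), ())
            H2 returns [((-12, 4), ())]
          branch[2] choose=2:
            H0 returns (-13, 4)
            H1 returns ((-13, 4), ())
            H2 returns [((-13, 4), ())]
= [((-55, 4), ()), ((-50, 4), ()), ((-55, 4), ()), ((-75, 4), ()), ((-70, 4), ()), ((-75, 4), ()), ((-65, 4), ()), ((-60, 4), ()), ((-65, 4), ()), ((-11, 4), ()), ((-10, 4), ()), ((-11, 4), ()), ((-15, 4), ()), ((-14, 4), ()), ((-15, 4), ()), ((-13, 4), ()), ((-12, 4), ()), ((-13, 4), ())]

Answer: [((-55, 4), ()), ((-50, 4), ()), ((-55, 4), ()), ((-75, 4), ()), ((-70, 4), ()), ((-75, 4), ()), ((-65, 4), ()), ((-60, 4), ()), ((-65, 4), ()), ((-11, 4), ()), ((-10, 4), ()), ((-11, 4), ()), ((-15, 4), ()), ((-14, 4), ()), ((-15, 4), ()), ((-13, 4), ()), ((-12, 4), ()), ((-13, 4), ())]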